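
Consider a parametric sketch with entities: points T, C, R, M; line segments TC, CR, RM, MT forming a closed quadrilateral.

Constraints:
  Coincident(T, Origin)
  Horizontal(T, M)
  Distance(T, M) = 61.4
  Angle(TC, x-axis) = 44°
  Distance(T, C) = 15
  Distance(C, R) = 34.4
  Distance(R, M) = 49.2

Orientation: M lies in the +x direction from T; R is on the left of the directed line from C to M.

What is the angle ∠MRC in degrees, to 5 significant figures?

73.982°

Checks: |CR| = 34.40 ✓; |RM| = 49.20 ✓.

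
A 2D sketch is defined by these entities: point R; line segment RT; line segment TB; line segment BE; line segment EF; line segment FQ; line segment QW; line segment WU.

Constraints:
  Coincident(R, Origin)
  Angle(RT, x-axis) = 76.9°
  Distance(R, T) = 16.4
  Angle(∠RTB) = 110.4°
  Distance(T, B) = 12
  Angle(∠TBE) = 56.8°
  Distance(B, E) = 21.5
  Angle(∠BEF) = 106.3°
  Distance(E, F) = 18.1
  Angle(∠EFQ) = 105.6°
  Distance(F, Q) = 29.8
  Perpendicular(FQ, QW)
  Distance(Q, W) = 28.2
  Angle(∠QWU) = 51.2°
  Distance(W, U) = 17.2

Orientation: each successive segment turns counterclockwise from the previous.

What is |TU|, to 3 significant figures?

3.34

R is at the origin; RT runs at 76.9° with length 16.4, so T = (3.72, 16.0). ∠RTB = 110.4° gives TB at 146° from the x-axis; with |TB| = 12.0, B = (-6.29, 22.6). ∠TBE = 56.8° gives BE at -90.3° from the x-axis; with |BE| = 21.5, E = (-6.40, 1.10). ∠BEF = 106.3° gives EF at -16.6° from the x-axis; with |EF| = 18.1, F = (10.9, -4.07). ∠EFQ = 105.6° gives FQ at 57.8° from the x-axis; with |FQ| = 29.8, Q = (26.8, 21.1). The perpendicularity gives QW at right angles to FQ, so QW runs at 148°; with |QW| = 28.2, W = (2.96, 36.2). ∠QWU = 51.2° gives WU at -83.4° from the x-axis; with |WU| = 17.2, U = (4.94, 19.1). Then |TU| = |U − T| = 3.34.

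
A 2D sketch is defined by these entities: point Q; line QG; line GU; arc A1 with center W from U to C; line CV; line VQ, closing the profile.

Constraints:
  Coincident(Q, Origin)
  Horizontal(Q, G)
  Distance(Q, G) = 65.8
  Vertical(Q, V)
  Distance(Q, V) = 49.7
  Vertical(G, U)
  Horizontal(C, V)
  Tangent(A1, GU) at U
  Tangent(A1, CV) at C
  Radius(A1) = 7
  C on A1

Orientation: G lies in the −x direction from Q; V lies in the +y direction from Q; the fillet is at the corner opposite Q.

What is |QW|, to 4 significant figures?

72.67

Q is at the origin; Q and G share the same y with |QG| = 65.8 and G on the −x side, so G = (-65.80, 0.000). QV is vertical with |QV| = 49.7 and V on the +y side, so V = (0.000, 49.70). The virtual corner opposite Q is at (-65.80, 49.70). Since A1 is tangent to GU there, WU ⟂ GU and since A1 is tangent to CV there, WC ⟂ CV, with radius 7.0, so the center W sits 7.0 in from both sides at W = (-58.80, 42.70). Then |QW| = |W − Q| = 72.67.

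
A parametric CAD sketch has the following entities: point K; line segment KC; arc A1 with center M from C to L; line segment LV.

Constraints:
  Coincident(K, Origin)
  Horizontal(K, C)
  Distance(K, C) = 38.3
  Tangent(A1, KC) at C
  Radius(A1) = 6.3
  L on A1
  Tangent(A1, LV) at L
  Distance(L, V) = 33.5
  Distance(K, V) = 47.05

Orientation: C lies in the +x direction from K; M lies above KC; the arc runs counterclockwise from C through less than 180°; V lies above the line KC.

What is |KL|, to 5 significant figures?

44.769

Checks: |ML| = 6.300 ✓; ∠(ML, LV) = 90.00° ✓; |LV| = 33.50 ✓; |KV| = 47.05 ✓.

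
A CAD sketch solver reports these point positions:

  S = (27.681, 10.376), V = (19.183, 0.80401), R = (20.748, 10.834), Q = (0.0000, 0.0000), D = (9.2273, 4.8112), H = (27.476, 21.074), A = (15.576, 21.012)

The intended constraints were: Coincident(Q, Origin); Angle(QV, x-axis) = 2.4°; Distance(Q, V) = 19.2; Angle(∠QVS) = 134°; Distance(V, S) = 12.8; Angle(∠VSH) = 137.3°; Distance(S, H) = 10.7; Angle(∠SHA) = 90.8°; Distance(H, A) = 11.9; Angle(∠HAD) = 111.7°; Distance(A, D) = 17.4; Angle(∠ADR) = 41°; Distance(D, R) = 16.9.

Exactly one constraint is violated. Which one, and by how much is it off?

Distance(D, R) = 16.9 — off by 3.90.

Q = (0.00, 0.00) ✓; QV at 2.400° ✓; |QV| = 19.20 ✓; ∠QVS = 134.0° ✓; |VS| = 12.80 ✓; ∠VSH = 137.3° ✓; |SH| = 10.70 ✓; ∠SHA = 90.80° ✓; |HA| = 11.90 ✓; ∠HAD = 111.7° ✓; |AD| = 17.40 ✓; ∠ADR = 41.00° ✓; |DR| = 13.00 ✗.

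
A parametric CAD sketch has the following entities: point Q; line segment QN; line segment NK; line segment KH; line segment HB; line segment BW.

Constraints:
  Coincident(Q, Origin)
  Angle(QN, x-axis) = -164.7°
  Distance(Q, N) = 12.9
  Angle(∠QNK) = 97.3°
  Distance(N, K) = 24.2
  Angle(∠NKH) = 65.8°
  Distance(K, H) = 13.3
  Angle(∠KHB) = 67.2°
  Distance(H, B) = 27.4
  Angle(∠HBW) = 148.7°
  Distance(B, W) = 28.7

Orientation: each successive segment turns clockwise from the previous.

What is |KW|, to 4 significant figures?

46.84

Q is at the origin; QN runs at -164.7° with length 12.9, so N = (-12.44, -3.404). ∠QNK = 97.3° gives NK at 112.6° from the x-axis; with |NK| = 24.2, K = (-21.74, 18.94). ∠NKH = 65.8° gives KH at -1.600° from the x-axis; with |KH| = 13.3, H = (-8.448, 18.57). ∠KHB = 67.2° gives HB at -114.4° from the x-axis; with |HB| = 27.4, B = (-19.77, -6.386). ∠HBW = 148.7° gives BW at -145.7° from the x-axis; with |BW| = 28.7, W = (-43.48, -22.56). Then |KW| = |W − K| = 46.84.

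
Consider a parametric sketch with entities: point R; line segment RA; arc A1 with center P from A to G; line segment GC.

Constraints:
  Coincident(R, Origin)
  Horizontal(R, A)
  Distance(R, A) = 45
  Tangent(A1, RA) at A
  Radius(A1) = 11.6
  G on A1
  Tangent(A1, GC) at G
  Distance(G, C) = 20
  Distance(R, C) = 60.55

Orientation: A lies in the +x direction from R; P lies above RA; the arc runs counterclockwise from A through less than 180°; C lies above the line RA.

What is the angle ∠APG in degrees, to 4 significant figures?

107.7°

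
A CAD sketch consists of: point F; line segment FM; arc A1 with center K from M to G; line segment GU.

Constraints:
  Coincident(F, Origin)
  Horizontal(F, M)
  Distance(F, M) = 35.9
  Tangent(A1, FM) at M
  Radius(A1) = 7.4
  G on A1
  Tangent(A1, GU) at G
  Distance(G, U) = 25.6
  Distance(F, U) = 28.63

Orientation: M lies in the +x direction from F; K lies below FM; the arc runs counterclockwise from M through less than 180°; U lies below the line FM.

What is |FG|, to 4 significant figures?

29.99

Checks: |KG| = 7.400 ✓; ∠(KG, GU) = 90.00° ✓; |GU| = 25.60 ✓; |FU| = 28.63 ✓.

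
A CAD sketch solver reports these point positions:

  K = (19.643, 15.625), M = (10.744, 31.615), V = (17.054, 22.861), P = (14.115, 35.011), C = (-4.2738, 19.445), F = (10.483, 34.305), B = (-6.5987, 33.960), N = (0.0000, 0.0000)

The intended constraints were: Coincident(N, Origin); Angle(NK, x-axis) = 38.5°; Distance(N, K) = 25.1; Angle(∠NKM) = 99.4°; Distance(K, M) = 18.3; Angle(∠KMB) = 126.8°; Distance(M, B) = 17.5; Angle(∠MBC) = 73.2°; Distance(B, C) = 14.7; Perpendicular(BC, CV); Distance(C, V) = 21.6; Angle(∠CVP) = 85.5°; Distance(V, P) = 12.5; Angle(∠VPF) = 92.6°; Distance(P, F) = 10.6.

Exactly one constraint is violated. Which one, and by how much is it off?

Distance(P, F) = 10.6 — off by 6.90.

N = (0.00, 0.00) ✓; NK at 38.50° ✓; |NK| = 25.10 ✓; ∠NKM = 99.40° ✓; |KM| = 18.30 ✓; ∠KMB = 126.8° ✓; |MB| = 17.50 ✓; ∠MBC = 73.20° ✓; |BC| = 14.70 ✓; ∠(BC, CV) = 90.00° ✓; |CV| = 21.60 ✓; ∠CVP = 85.50° ✓; |VP| = 12.50 ✓; ∠VPF = 92.60° ✓; |PF| = 3.700 ✗.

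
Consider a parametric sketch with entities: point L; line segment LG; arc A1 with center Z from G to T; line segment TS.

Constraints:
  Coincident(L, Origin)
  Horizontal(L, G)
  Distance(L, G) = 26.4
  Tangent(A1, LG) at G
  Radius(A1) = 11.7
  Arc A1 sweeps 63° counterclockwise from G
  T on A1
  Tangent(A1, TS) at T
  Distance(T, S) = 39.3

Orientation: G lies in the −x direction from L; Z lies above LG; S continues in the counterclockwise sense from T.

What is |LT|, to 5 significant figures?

17.205

L is at the origin; L and G share the same y with |LG| = 26.4 and G on the −x side, so G = (-26.400, 0.0000). The tangent condition forces ZG to be normal to LG, so Z = G + (0, 11.7) = (-26.400, 11.700). On A1, G sits at bearing -90° from Z; a 63° counterclockwise sweep puts T at bearing -27°, so T = Z + 11.7·(cos -27°, sin -27°) = (-15.975, 6.3883). Then |LT| = |T − L| = 17.205.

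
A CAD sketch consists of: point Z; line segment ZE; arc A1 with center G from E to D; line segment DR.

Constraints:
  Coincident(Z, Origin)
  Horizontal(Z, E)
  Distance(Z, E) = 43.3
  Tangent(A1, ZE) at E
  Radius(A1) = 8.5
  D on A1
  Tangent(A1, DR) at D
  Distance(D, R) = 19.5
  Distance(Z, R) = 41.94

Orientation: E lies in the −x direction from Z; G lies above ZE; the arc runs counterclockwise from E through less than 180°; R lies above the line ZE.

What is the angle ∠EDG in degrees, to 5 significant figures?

48.754°

Z is at the origin; Z and E share the same y with |ZE| = 43.3 and E on the −x side, so E = (-43.300, 0.0000). A1 meets ZE tangentially, so GE is at right angles to ZE, so G = E + (0, 8.5) = (-43.300, 8.5000). Since GD ⟂ DR (tangency), |GR| = √(8.5² + 19.5²) = 21.272 regardless of where D sits on A1. So R lies on both circle(Z, 41.94) and circle(G, 21.272); the above-ZE intersection is R = (-32.325, 26.722). D is the foot of the tangent from R: D = (-34.873, 7.3893).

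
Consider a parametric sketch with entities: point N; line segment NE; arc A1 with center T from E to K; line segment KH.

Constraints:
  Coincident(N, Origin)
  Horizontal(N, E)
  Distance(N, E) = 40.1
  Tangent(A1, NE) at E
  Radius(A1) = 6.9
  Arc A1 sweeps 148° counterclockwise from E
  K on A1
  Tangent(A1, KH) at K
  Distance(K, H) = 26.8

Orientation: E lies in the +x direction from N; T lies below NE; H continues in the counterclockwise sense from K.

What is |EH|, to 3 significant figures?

33.0

On A1, E sits at bearing 90° from T; a 148° counterclockwise sweep puts K at bearing 238°, so K = T + 6.9·(cos 238°, sin 238°) = (36.4, -12.8). Tangency of A1 to KH means the radius TK is perpendicular to KH, so KH runs along (−sin 238°, cos 238°); with |KH| = 26.8, H = (59.2, -27.0). Then |EH| = |H − E| = 33.0.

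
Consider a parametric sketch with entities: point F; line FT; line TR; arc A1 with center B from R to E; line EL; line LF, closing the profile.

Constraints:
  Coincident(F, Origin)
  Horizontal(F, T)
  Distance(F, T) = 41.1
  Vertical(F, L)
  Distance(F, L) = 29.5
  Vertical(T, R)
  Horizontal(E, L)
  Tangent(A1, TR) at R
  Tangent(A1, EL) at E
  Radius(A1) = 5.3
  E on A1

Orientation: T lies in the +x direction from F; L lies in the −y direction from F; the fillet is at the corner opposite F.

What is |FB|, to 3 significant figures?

43.2

F is at the origin; F and T share the same y with |FT| = 41.1 and T on the +x side, so T = (41.1, 0.00). FL is vertical with |FL| = 29.5 and L on the −y side, so L = (0.00, -29.5). The virtual corner opposite F is at (41.1, -29.5). Tangency of A1 to TR means the radius BR is perpendicular to TR and the tangent condition forces BE to be normal to EL, with radius 5.3, so the center B sits 5.3 in from both sides at B = (35.8, -24.2). Then |FB| = |B − F| = 43.2.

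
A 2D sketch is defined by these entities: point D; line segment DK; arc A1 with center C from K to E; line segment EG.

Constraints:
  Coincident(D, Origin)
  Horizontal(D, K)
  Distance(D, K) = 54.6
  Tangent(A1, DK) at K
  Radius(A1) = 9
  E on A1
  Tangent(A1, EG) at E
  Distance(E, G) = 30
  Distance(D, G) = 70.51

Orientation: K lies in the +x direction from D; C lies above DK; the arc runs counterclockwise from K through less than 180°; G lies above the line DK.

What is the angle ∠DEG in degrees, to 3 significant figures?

89.0°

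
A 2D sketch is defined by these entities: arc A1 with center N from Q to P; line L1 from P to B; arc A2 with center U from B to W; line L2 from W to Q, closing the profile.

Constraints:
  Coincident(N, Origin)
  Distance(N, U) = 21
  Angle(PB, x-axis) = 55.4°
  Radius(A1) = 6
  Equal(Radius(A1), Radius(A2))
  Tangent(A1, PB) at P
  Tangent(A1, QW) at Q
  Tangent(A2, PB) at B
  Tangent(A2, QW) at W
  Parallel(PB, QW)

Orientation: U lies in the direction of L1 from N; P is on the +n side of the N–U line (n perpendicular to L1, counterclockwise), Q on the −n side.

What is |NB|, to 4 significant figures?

21.84

The slot axis is L1's direction at 55.4°, so u = (cos 55.4°, sin 55.4°) = (0.5678, 0.8231) and n = (−sin 55.4°, cos 55.4°) = (-0.8231, 0.5678). N is at the origin and U lies 21.0 along u from N, so U = 21.0·u = (11.92, 17.29). Tangency of A1 to both parallel lines with radius 6.0 puts P and Q at N ± 6.0·n: P = (-4.939, 3.407), Q = (4.939, -3.407). Equal radii place B and W the same way about U: B = U + 6.0·n = (6.986, 20.69), W = U − 6.0·n = (16.86, 13.88). Then |NB| = |B − N| = 21.84.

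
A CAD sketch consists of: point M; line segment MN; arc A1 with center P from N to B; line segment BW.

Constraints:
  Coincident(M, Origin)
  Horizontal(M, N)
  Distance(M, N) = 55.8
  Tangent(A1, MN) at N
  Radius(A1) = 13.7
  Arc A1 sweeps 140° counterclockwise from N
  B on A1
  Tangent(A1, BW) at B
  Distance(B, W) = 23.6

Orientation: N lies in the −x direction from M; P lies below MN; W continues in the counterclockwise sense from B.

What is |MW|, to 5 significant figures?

60.946

On A1, N sits at bearing 90° from P; a 140° counterclockwise sweep puts B at bearing 230°, so B = P + 13.7·(cos 230°, sin 230°) = (-64.606, -24.195). Tangency of A1 to BW means the radius PB is perpendicular to BW, so BW runs along (−sin 230°, cos 230°); with |BW| = 23.6, W = (-46.528, -39.365). Then |MW| = |W − M| = 60.946.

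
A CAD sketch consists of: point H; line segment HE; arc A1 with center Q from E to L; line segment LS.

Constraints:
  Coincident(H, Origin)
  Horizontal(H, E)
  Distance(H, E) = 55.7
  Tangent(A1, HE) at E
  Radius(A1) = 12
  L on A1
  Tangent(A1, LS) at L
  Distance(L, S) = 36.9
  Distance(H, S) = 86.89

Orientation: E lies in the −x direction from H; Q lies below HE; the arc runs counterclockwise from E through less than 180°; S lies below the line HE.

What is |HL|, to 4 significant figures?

68.30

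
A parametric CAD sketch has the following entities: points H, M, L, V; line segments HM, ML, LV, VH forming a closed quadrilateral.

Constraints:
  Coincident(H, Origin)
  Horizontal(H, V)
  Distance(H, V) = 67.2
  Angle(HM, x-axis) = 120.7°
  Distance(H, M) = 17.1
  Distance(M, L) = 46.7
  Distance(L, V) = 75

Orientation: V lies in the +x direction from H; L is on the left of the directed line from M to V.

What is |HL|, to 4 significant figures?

56.72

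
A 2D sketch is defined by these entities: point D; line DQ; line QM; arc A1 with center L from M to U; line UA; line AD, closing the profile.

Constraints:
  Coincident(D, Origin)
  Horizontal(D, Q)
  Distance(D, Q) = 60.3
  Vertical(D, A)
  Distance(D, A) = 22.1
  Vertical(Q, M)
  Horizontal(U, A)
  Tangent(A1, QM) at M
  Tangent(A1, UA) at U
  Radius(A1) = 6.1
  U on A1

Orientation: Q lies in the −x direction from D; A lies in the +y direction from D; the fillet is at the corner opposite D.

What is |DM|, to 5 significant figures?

62.387

D is at the origin; DQ is horizontal with |DQ| = 60.3 and Q on the −x side, so Q = (-60.300, 0.0000). D and A share the same x with |DA| = 22.1 and A on the +y side, so A = (0.0000, 22.100). The virtual corner opposite D is at (-60.300, 22.100). Tangency of A1 to QM means the radius LM is perpendicular to QM and tangency of A1 to UA means the radius LU is perpendicular to UA, with radius 6.1, so the center L sits 6.1 in from both sides at L = (-54.200, 16.000). That places the tangent points at M = (-60.300, 16.000) on QM and U = (-54.200, 22.100) on UA. Then |DM| = |M − D| = 62.387.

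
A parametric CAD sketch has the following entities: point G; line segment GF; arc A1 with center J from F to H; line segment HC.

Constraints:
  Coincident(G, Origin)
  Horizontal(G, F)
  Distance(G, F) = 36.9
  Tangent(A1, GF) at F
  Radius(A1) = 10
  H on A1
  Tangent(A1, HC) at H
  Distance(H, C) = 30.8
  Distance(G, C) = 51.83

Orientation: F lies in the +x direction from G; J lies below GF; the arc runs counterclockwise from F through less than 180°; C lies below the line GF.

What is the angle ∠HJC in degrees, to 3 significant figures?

72.0°

Checks: G = (0.00, 0.00) ✓; G.y = 0.00, F.y = 0.00 ✓; |JH| = 10.00 ✓; ∠(JH, HC) = 90.00° ✓; |HC| = 30.80 ✓; |GC| = 51.83 ✓.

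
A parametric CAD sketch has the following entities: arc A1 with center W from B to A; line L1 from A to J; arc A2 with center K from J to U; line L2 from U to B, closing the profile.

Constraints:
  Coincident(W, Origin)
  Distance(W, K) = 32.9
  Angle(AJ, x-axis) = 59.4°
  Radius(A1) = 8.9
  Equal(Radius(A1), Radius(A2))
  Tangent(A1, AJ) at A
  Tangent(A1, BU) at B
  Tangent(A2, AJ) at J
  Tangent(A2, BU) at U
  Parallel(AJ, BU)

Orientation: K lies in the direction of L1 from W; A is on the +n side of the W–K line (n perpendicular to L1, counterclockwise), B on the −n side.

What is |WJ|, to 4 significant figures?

34.08

Tangency of A1 to both parallel lines with radius 8.9 puts A and B at W ± 8.9·n: A = (-7.661, 4.530), B = (7.661, -4.530). Equal radii place J and U the same way about K: J = K + 8.9·n = (9.087, 32.85), U = K − 8.9·n = (24.41, 23.79). Then |WJ| = |J − W| = 34.08.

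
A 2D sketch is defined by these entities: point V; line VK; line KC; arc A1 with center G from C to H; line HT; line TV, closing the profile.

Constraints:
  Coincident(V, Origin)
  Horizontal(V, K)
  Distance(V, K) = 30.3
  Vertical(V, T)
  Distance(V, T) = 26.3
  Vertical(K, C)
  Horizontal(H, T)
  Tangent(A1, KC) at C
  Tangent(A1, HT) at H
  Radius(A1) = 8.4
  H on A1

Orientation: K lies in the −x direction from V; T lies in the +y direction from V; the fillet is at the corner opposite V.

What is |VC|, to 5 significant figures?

35.192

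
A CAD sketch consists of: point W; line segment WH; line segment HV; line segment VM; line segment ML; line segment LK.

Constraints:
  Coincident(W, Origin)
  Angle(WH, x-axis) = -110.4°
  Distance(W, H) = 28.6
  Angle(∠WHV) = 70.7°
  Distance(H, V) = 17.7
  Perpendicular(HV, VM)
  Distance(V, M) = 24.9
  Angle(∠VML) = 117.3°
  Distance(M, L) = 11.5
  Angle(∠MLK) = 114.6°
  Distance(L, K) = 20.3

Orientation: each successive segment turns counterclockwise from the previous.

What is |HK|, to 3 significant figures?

19.6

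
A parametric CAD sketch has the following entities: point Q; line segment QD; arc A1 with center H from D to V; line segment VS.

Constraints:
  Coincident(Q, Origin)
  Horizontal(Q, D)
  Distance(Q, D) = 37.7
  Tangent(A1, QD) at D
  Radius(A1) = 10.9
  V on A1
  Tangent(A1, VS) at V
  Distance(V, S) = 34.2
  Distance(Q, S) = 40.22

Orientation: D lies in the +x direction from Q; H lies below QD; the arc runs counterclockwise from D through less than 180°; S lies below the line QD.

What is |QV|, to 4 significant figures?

28.48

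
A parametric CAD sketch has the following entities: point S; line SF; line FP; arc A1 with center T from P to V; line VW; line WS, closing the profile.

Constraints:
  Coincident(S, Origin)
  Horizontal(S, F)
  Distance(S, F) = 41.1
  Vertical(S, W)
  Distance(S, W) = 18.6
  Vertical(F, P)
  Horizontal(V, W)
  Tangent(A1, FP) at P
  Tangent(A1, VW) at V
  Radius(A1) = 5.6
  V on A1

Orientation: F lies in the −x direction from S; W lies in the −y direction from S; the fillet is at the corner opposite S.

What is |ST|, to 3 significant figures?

37.8

S is at the origin; SF is horizontal with |SF| = 41.1 and F on the −x side, so F = (-41.1, 0.00). SW is vertical with |SW| = 18.6 and W on the −y side, so W = (0.00, -18.6). The virtual corner opposite S is at (-41.1, -18.6). A1 meets FP tangentially, so TP is at right angles to FP and A1 meets VW tangentially, so TV is at right angles to VW, with radius 5.6, so the center T sits 5.6 in from both sides at T = (-35.5, -13.0). Then |ST| = |T − S| = 37.8.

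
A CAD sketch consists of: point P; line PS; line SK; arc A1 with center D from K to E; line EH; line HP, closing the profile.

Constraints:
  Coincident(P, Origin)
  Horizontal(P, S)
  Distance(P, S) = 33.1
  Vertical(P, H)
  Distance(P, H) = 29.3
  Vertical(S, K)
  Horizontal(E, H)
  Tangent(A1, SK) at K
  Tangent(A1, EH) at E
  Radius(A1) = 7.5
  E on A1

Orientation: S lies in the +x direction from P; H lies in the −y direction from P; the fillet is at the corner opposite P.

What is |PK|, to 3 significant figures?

39.6

The virtual corner opposite P is at (33.1, -29.3). Since A1 is tangent to SK there, DK ⟂ SK and A1 meets EH tangentially, so DE is at right angles to EH, with radius 7.5, so the center D sits 7.5 in from both sides at D = (25.6, -21.8). That places the tangent points at K = (33.1, -21.8) on SK and E = (25.6, -29.3) on EH. Then |PK| = |K − P| = 39.6.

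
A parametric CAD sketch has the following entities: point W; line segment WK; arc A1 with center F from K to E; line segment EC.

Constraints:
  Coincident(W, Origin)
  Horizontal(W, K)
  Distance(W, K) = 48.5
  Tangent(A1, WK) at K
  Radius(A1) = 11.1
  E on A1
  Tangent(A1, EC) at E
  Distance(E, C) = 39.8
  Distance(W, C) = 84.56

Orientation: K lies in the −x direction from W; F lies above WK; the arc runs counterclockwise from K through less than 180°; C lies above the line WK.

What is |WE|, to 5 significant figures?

45.568

Checks: W = (0.00, 0.00) ✓; |FE| = 11.10 ✓; ∠(FE, EC) = 90.00° ✓; |EC| = 39.80 ✓; |WC| = 84.56 ✓.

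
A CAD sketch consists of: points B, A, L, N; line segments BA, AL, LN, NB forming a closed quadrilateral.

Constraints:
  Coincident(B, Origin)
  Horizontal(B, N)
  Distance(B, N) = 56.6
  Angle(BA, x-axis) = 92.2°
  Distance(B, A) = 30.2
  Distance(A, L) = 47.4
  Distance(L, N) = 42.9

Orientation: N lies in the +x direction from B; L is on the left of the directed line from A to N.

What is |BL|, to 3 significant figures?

61.0

Checks: |AL| = 47.40 ✓; |LN| = 42.90 ✓.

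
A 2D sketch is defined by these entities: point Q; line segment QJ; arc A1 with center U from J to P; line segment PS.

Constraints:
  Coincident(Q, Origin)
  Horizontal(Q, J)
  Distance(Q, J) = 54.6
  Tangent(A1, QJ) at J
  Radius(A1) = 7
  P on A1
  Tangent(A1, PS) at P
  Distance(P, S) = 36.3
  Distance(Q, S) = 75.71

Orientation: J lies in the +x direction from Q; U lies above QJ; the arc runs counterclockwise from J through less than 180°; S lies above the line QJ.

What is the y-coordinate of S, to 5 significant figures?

43.182

Checks: |UP| = 7.000 ✓; ∠(UP, PS) = 90.00° ✓; |PS| = 36.30 ✓; |QS| = 75.71 ✓.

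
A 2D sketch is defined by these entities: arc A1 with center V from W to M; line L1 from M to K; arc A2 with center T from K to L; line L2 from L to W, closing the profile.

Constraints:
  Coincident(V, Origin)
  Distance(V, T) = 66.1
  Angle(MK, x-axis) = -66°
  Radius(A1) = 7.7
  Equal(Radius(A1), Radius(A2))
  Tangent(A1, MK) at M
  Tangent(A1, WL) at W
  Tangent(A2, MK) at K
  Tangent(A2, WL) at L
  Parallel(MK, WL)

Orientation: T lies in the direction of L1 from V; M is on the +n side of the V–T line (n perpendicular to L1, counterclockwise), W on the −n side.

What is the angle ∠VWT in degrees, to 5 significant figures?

83.356°

V is at the origin and T lies 66.1 along u from V, so T = 66.1·u = (26.885, -60.385). Tangency of A1 to both parallel lines with radius 7.7 puts M and W at V ± 7.7·n: M = (7.0343, 3.1319), W = (-7.0343, -3.1319). Then cos ∠VWT = WV·WT / (|WV||WT|), giving 83.356°.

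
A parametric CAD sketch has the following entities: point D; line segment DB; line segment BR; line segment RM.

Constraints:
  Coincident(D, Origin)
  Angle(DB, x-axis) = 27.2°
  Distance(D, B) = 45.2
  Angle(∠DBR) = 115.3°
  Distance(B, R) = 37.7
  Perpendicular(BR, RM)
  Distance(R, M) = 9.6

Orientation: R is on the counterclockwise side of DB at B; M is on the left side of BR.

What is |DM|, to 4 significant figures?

65.03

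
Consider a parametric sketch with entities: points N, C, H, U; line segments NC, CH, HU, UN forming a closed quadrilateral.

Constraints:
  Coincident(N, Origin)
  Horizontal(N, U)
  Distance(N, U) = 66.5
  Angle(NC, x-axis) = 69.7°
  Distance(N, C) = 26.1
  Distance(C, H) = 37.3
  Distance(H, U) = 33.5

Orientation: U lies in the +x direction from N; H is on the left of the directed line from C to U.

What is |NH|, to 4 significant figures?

53.44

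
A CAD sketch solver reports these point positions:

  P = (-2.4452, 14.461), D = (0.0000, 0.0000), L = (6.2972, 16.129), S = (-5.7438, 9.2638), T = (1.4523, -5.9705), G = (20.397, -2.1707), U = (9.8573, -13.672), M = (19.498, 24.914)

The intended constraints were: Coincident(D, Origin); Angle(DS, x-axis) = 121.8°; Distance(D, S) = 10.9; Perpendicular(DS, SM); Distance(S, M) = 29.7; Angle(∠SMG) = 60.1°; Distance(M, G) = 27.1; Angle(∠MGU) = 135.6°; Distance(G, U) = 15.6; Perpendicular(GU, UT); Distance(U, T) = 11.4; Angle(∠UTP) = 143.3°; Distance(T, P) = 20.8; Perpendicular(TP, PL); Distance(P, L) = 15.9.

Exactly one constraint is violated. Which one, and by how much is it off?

Distance(P, L) = 15.9 — off by 7.00.

D = (0.00, 0.00) ✓; DS at 121.8° ✓; |DS| = 10.90 ✓; ∠(DS, SM) = 90.00° ✓; |SM| = 29.70 ✓; ∠SMG = 60.10° ✓; |MG| = 27.10 ✓; ∠MGU = 135.6° ✓; |GU| = 15.60 ✓; ∠(GU, UT) = 90.00° ✓; |UT| = 11.40 ✓; ∠UTP = 143.3° ✓; |TP| = 20.80 ✓; ∠(TP, PL) = 90.00° ✓; |PL| = 8.900 ✗.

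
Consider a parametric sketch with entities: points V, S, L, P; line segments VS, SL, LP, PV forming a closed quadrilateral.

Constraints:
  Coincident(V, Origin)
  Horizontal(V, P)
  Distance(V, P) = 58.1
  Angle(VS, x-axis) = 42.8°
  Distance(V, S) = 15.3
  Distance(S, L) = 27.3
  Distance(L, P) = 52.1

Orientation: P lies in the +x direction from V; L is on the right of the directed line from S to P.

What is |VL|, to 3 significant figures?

19.0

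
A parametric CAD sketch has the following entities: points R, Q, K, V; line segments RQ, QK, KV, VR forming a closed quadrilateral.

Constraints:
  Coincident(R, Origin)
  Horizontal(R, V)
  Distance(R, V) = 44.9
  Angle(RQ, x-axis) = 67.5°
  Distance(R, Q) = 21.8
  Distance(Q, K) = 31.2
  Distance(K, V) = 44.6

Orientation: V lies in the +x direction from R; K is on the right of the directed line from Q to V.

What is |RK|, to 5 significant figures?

10.411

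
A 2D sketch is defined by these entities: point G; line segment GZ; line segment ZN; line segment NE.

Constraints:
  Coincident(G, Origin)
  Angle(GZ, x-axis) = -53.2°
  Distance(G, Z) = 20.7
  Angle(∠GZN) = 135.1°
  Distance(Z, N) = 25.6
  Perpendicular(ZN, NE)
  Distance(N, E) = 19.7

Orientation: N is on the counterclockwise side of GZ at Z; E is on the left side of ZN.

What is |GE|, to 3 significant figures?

40.6

G is at the origin; GZ runs at -53.2° with length 20.7, so Z = 20.7·(cos -53.2°, sin -53.2°) = (12.4, -16.6). ∠GZN = 135.1°, so ZN runs at -53.2° + (180° − 135.1°) = -8.30° from the x-axis; with |ZN| = 25.6, N = Z + 25.6·(cos -8.30°, sin -8.30°) = (37.7, -20.3). ZN is perpendicular to NE; with |NE| = 19.7 on the left of ZN, E = N + 19.7·(0.144, 0.990) = (40.6, -0.777). Then |GE| = |E − G| = 40.6.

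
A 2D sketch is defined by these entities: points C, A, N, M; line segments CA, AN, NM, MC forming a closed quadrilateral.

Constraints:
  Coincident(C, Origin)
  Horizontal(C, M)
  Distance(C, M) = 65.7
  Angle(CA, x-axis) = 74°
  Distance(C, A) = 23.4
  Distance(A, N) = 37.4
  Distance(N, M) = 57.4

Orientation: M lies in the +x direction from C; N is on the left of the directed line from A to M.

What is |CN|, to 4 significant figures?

58.66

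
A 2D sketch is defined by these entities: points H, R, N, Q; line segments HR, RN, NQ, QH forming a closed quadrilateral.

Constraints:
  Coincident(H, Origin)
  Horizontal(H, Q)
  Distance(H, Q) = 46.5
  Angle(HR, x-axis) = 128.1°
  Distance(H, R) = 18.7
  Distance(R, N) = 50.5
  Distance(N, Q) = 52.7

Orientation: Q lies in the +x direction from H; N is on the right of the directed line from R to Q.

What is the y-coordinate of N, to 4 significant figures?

-32.89

Checks: |RN| = 50.50 ✓; |NQ| = 52.70 ✓.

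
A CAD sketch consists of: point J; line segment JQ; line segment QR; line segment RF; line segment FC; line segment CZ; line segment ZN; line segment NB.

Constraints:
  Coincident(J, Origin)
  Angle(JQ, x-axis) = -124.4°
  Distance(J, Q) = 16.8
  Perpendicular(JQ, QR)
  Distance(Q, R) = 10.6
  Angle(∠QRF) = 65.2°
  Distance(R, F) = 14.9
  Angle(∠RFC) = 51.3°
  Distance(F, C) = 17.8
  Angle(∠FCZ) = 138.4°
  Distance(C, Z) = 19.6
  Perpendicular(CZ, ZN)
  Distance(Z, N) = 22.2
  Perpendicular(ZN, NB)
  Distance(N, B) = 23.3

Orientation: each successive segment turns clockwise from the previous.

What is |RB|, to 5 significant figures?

9.3664

J is at the origin; JQ runs at -124.4° with length 16.8, so Q = (-9.4914, -13.862). JQ is perpendicular to QR, so QR runs at 145.60°; with |QR| = 10.6, R = (-18.238, -7.8733). ∠QRF = 65.2° gives RF at 30.800° from the x-axis; with |RF| = 14.9, F = (-5.4391, -0.24382). ∠RFC = 51.3° gives FC at -97.900° from the x-axis; with |FC| = 17.8, C = (-7.8857, -17.875). ∠FCZ = 138.4° gives CZ at -139.50° from the x-axis; with |CZ| = 19.6, Z = (-22.790, -30.604). CZ ⟂ ZN, so ZN runs at 130.50°; with |ZN| = 22.2, N = (-37.207, -13.723). ZN ⟂ NB, so NB runs at 40.500°; with |NB| = 23.3, B = (-19.490, 1.4091). Then |RB| = |B − R| = 9.3664.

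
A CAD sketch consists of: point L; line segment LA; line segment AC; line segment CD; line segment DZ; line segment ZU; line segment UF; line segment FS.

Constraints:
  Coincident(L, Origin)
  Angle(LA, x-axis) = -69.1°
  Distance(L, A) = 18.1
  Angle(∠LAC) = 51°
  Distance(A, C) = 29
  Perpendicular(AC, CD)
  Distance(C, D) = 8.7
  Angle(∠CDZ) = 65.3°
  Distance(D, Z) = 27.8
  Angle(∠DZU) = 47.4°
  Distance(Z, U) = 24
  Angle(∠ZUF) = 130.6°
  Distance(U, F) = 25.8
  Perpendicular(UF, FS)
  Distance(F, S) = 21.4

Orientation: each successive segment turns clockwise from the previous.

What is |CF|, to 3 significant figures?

19.9

∠DZU = 47.4° gives ZU at -175° from the x-axis; with |ZU| = 24.0, U = (-21.9, -20.4). ∠ZUF = 130.6° gives UF at 135° from the x-axis; with |UF| = 25.8, F = (-40.2, -2.26). Then |CF| = |F − C| = 19.9.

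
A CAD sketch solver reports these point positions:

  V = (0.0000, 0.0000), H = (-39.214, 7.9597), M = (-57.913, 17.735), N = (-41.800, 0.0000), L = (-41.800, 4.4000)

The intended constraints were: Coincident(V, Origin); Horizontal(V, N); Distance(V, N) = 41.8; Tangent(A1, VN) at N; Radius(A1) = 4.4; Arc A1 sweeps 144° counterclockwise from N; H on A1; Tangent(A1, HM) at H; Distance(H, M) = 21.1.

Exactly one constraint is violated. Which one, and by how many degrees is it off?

Tangent(A1, HM) at H — off by 8.40°.

V = (0.00, 0.00) ✓; V.y = 0.00, N.y = 0.00 ✓; |VN| = 41.80 ✓; ∠(LN, NV) = 90.00° ✓; |LN| = 4.400 ✓; bearing(L→H) − bearing(L→N) = 144.0° ✓; |LH| = 4.400 ✓; ∠(LH, HM) = 81.60° ✗; |HM| = 21.10 ✓.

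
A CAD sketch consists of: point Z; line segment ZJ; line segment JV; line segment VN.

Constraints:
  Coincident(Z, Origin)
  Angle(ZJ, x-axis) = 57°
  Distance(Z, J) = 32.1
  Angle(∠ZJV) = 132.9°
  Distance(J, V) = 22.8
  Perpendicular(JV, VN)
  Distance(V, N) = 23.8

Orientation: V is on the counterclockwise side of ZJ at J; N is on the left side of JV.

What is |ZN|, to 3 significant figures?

44.7

Z is at the origin; ZJ runs at 57.0° with length 32.1, so J = 32.1·(cos 57.0°, sin 57.0°) = (17.5, 26.9). ∠ZJV = 132.9°, so JV runs at 57.0° + (180° − 132.9°) = 104° from the x-axis; with |JV| = 22.8, V = J + 22.8·(cos 104°, sin 104°) = (11.9, 49.0). The perpendicularity gives VN at right angles to JV; with |VN| = 23.8 on the left of JV, N = V + 23.8·(-0.970, -0.244) = (-11.2, 43.2). Then |ZN| = |N − Z| = 44.7.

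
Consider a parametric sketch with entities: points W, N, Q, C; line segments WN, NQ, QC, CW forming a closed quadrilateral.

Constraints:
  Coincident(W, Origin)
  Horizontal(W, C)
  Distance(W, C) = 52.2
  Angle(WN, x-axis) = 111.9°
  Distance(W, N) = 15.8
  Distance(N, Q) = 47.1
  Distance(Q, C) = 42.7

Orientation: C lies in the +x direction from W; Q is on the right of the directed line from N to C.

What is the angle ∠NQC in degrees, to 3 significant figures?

83.5°

Checks: |NQ| = 47.10 ✓; |QC| = 42.70 ✓.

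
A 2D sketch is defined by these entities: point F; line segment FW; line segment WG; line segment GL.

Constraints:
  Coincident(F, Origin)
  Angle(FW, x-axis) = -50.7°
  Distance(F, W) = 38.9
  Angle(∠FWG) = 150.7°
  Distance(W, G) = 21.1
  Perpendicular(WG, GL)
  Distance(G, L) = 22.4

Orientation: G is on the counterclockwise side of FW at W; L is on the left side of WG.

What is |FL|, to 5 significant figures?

55.126

F is at the origin; FW runs at -50.7° with length 38.9, so W = 38.9·(cos -50.7°, sin -50.7°) = (24.639, -30.102). ∠FWG = 150.7°, so WG runs at -50.7° + (180° − 150.7°) = -21.400° from the x-axis; with |WG| = 21.1, G = W + 21.1·(cos -21.400°, sin -21.400°) = (44.284, -37.801). WG is perpendicular to GL; with |GL| = 22.4 on the left of WG, L = G + 22.4·(0.36488, 0.93106) = (52.457, -16.946). Then |FL| = |L − F| = 55.126.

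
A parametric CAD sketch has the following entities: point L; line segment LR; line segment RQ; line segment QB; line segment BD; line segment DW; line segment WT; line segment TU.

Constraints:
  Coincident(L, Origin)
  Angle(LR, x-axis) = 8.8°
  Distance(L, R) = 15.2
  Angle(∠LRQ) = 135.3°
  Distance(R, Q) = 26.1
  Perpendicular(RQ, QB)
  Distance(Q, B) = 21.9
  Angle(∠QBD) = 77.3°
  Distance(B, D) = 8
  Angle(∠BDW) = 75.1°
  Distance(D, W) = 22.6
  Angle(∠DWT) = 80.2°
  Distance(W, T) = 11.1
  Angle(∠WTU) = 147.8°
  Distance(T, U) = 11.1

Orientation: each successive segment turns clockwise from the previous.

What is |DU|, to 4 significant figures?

23.34

L is at the origin; LR runs at 8.8° with length 15.2, so R = (15.02, 2.325). ∠LRQ = 135.3° gives RQ at -35.90° from the x-axis; with |RQ| = 26.1, Q = (36.16, -12.98). RQ is perpendicular to QB, so QB runs at -125.9°; with |QB| = 21.9, B = (23.32, -30.72). ∠QBD = 77.3° gives BD at 131.4° from the x-axis; with |BD| = 8.0, D = (18.03, -24.72). ∠BDW = 75.1° gives DW at 26.50° from the x-axis; with |DW| = 22.6, W = (38.26, -14.63). ∠DWT = 80.2° gives WT at -73.30° from the x-axis; with |WT| = 11.1, T = (41.45, -25.27). ∠WTU = 147.8° gives TU at -105.5° from the x-axis; with |TU| = 11.1, U = (38.48, -35.96). Then |DU| = |U − D| = 23.34.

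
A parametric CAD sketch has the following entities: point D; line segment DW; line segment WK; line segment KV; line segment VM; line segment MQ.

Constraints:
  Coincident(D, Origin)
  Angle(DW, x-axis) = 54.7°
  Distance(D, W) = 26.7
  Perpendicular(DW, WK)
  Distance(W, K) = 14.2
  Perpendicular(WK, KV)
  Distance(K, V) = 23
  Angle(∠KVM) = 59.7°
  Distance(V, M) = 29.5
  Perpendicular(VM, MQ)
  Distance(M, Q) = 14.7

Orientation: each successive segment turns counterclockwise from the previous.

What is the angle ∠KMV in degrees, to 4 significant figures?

47.98°

WK is perpendicular to KV, so KV runs at -125.3°; with |KV| = 23.0, V = (-9.451, 11.23). ∠KVM = 59.7° gives VM at -5.000° from the x-axis; with |VM| = 29.5, M = (19.94, 8.654). Then cos ∠KMV = MK·MV / (|MK||MV|), giving 47.98°.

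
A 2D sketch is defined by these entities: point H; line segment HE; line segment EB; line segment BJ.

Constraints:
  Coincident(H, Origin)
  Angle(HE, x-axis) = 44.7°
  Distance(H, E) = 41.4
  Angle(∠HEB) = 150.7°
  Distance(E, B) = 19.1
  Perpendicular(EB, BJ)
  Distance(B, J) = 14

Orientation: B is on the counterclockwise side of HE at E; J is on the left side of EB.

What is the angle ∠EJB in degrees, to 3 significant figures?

53.8°

H is at the origin; HE runs at 44.7° with length 41.4, so E = 41.4·(cos 44.7°, sin 44.7°) = (29.4, 29.1). ∠HEB = 150.7°, so EB runs at 44.7° + (180° − 150.7°) = 74.0° from the x-axis; with |EB| = 19.1, B = E + 19.1·(cos 74.0°, sin 74.0°) = (34.7, 47.5). EB is perpendicular to BJ; with |BJ| = 14.0 on the left of EB, J = B + 14.0·(-0.961, 0.276) = (21.2, 51.3). Then cos ∠EJB = JE·JB / (|JE||JB|), giving 53.8°.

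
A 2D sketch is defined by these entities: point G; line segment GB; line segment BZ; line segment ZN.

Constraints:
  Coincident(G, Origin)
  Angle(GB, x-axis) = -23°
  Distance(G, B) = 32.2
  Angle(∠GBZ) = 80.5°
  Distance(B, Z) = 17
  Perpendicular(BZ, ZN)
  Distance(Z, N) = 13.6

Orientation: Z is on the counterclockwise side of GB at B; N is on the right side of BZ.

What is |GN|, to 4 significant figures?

46.84

∠GBZ = 80.5°, so BZ runs at -23.0° + (180° − 80.5°) = 76.50° from the x-axis; with |BZ| = 17.0, Z = B + 17.0·(cos 76.50°, sin 76.50°) = (33.61, 3.949). BZ ⟂ ZN; with |ZN| = 13.6 on the right of BZ, N = Z + 13.6·(0.9724, -0.2334) = (46.83, 0.7739). Then |GN| = |N − G| = 46.84.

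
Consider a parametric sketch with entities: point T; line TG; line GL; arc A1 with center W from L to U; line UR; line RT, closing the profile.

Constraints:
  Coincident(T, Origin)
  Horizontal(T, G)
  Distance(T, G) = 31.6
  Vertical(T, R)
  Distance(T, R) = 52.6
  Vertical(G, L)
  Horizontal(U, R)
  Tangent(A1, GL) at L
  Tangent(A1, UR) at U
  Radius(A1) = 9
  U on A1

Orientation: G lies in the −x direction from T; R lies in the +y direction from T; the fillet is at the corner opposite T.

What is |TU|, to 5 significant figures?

57.250

The virtual corner opposite T is at (-31.600, 52.600). A1 meets GL tangentially, so WL is at right angles to GL and A1 meets UR tangentially, so WU is at right angles to UR, with radius 9.0, so the center W sits 9.0 in from both sides at W = (-22.600, 43.600). That places the tangent points at L = (-31.600, 43.600) on GL and U = (-22.600, 52.600) on UR. Then |TU| = |U − T| = 57.250.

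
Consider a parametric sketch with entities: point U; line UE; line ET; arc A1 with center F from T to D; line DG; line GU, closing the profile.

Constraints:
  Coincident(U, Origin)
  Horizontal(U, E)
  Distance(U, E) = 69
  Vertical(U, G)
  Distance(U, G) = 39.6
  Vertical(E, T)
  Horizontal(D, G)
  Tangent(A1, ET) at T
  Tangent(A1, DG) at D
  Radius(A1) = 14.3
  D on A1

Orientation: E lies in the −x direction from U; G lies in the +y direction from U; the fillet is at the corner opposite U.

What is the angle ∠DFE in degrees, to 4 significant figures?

150.5°

U is at the origin; UE is horizontal with |UE| = 69.0 and E on the −x side, so E = (-69.00, 0.000). UG is vertical with |UG| = 39.6 and G on the +y side, so G = (0.000, 39.60). The virtual corner opposite U is at (-69.00, 39.60). Tangency of A1 to ET means the radius FT is perpendicular to ET and the tangent condition forces FD to be normal to DG, with radius 14.3, so the center F sits 14.3 in from both sides at F = (-54.70, 25.30). That places the tangent points at T = (-69.00, 25.30) on ET and D = (-54.70, 39.60) on DG. Then cos ∠DFE = FD·FE / (|FD||FE|), giving 150.5°.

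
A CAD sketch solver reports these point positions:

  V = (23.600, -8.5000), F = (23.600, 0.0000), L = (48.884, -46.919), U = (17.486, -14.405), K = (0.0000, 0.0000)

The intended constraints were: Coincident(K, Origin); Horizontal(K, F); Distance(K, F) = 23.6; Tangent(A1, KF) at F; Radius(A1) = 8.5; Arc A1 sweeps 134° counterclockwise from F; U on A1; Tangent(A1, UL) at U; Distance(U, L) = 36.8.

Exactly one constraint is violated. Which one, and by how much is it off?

Distance(U, L) = 36.8 — off by 8.40.

K = (0.00, 0.00) ✓; K.y = 0.00, F.y = 0.00 ✓; |KF| = 23.60 ✓; ∠(VF, FK) = 90.00° ✓; |VF| = 8.500 ✓; bearing(V→U) − bearing(V→F) = 134.0° ✓; |VU| = 8.500 ✓; ∠(VU, UL) = 90.00° ✓; |UL| = 45.20 ✗.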